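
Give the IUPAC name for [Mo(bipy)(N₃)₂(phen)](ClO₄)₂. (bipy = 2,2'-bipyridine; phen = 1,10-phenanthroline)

diazido(2,2'-bipyridine)(1,10-phenanthroline)molybdenum(IV) perchlorate

The 2 perchlorate counter-ions carry a total charge of -2, so each complex ion is 2+.
Ligand charges: 1×2,2'-bipyridine (neutral), 2×azido (-1 each), 1×1,10-phenanthroline (neutral); total -2. So Mo + (-2) = 2+, giving Mo = +4.
Ligands are named alphabetically: azido before bipyridine before phenanthroline.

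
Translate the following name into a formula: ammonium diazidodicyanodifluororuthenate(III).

Ligands: 2 azido (N3, -1), 2 fluoro (F, -1), 2 cyano (CN, -1). Ligand charge sum = -6.
Charge balance with ammonium (+1) requires 1 complex ion per 3 ammonium.

(NH4)3[Ru(CN)2F2(N3)2]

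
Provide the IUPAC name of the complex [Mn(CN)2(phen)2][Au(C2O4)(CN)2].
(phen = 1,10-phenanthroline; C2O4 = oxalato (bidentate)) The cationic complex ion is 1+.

dicyanobis(1,10-phenanthroline)manganese(III) dicyanooxalatoaurate(III)

Both ions are complex: the cation is named first with the plain metal name, the anion second with the -ate form; each ion's ligands are alphabetised independently.
The complex cation is given as 1+; its ligand charges sum to -2, so Mn = +3.
A 1:1 salt means the anion carries the equal and opposite charge, 1−.
Anion: ligand charges sum to -4; for the ion to be 1−, Au = +3.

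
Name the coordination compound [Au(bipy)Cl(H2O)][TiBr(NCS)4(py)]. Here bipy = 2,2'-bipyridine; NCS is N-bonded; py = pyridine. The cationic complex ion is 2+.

aqua(2,2'-bipyridine)chlorogold(III) bromotetraisothiocyanato(pyridine)titanate(III)

Both ions are complex: the cation is named first with the plain metal name, the anion second with the -ate form; each ion's ligands are alphabetised independently.
The complex cation is given as 2+; its ligand charges sum to -1, so Au = +3.
A 1:1 salt means the anion carries the equal and opposite charge, 2−.
Anion: ligand charges sum to -5; for the ion to be 2−, Ti = +3.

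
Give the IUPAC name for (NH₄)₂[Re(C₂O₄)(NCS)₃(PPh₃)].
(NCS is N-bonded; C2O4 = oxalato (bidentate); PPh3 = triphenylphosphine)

The 2 ammonium counter-ions carry a total charge of +2, so each complex ion is 2−.
Ligand charges: 3×isothiocyanato (-1 each), 1×oxalato (-2 each), 1×triphenylphosphine (neutral); total -5. So Re + (-5) = 2−, giving Re = +3.
The complex ion is anionic, so rhenium takes the -ate form rhenate(III).

ammonium triisothiocyanatooxalato(triphenylphosphine)rhenate(III)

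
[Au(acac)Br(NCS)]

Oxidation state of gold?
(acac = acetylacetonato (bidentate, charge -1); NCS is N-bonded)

No counter-ion: the bracketed complex is neutral.
Ligand charges: 1×Br = -1; 1×acac = -1; 1×NCS = -1; sum -3.
Au + (-3) = 0 ⇒ Au is +3.

+3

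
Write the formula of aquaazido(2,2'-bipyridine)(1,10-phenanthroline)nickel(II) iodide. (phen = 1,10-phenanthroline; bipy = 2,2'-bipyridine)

[Ni(bipy)(H2O)(N3)(phen)]I

Ligands: 1 1,10-phenanthroline (phen, neutral), 1 azido (N3, -1), 1 2,2'-bipyridine (bipy, neutral), 1 aqua (H2O, neutral). Ligand charge sum = -1.
Charge balance with iodide (-1) requires 1 complex ion per 1 iodide.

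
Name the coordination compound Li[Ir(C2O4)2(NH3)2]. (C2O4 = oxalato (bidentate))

lithium diamminedioxalatoiridate(III)

The 1 lithium counter-ion carries a total charge of +1, so each complex ion is 1−.
Ligand charges: 2×oxalato (-2 each), 2×ammine (neutral); total -4. So Ir + (-4) = 1−, giving Ir = +3.
Ligands are named alphabetically: ammine before oxalato.
The complex ion is anionic, so iridium takes the -ate form iridate(III).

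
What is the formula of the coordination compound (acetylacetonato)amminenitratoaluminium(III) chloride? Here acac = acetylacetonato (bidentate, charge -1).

Ligands: 1 acetylacetonato (acac, -1), 1 ammine (NH3, neutral), 1 nitrato (NO3, -1). Ligand charge sum = -2.
Charge balance with chloride (-1) requires 1 complex ion per 1 chloride.

[Al(acac)(NH3)(NO3)]Cl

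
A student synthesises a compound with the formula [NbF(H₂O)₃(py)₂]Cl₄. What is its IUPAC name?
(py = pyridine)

triaquafluorobis(pyridine)niobium(V) chloride

The 4 chloride counter-ions carry a total charge of -4, so each complex ion is 4+.
Ligand charges: 3×aqua (neutral), 1×fluoro (-1 each), 2×pyridine (neutral); total -1. So Nb + (-1) = 4+, giving Nb = +5.
Ligands are named alphabetically: aqua before fluoro before pyridine.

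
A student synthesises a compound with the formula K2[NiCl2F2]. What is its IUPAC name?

potassium dichlorodifluoronickelate(II)

The 2 potassium counter-ions carry a total charge of +2, so each complex ion is 2−.
Ligand charges: 2×chloro (-1 each), 2×fluoro (-1 each); total -4. So Ni + (-4) = 2−, giving Ni = +2.
Ligands are named alphabetically: chloro before fluoro.
The complex ion is anionic, so nickel takes the -ate form nickelate(II).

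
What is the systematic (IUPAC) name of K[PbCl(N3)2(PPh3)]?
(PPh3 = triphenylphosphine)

potassium diazidochloro(triphenylphosphine)plumbate(II)

The 1 potassium counter-ion carries a total charge of +1, so each complex ion is 1−.
Ligand charges: 2×azido (-1 each), 1×chloro (-1 each), 1×triphenylphosphine (neutral); total -3. So Pb + (-3) = 1−, giving Pb = +2.
Ligands are named alphabetically: azido before chloro before triphenylphosphine.
The complex ion is anionic, so lead takes the -ate form plumbate(II).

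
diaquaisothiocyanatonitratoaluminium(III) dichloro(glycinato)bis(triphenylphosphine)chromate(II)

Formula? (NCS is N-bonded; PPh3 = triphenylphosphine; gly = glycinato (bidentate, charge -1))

Cation [Al…]: ligand charges -2, Al(III) ⇒ ion charge 1+.
Anion [Cr…]: ligand charges -3, Cr(II) ⇒ ion charge 1−.
One 1+ cation balances one 1− anion.

[Al(H2O)2(NCS)(NO3)][CrCl2(gly)(PPh3)2]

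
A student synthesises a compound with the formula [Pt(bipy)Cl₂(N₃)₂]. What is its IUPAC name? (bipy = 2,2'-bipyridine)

diazido(2,2'-bipyridine)dichloroplatinum(IV)

There is no counter-ion, so the complex is neutral overall.
Ligand charges: 1×2,2'-bipyridine (neutral), 2×chloro (-1 each), 2×azido (-1 each); total -4. So Pt + (-4) = 0, giving Pt = +4.
Ligands are named alphabetically: azido before bipyridine before chloro.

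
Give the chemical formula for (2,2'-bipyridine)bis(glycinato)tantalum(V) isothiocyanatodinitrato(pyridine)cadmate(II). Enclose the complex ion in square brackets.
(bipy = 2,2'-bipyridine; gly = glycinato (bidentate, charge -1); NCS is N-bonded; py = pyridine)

Cation [Ta…]: ligand charges -2, Ta(V) ⇒ ion charge 3+.
Anion [Cd…]: ligand charges -3, Cd(II) ⇒ ion charge 1−.

[Ta(bipy)(gly)2][Cd(NCS)(NO3)2(py)]3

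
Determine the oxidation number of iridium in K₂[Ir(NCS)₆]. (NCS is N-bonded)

2 potassium outside the brackets (+1 each) → the complex ion is 2−.
Ligand charges: 6×NCS = -6; sum -6.
Ir + (-6) = 2− ⇒ Ir is +4.

+4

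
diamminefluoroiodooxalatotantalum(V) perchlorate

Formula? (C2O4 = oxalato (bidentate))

Ligands: 2 ammine (NH3, neutral), 1 oxalato (C2O4, -2), 1 fluoro (F, -1), 1 iodo (I, -1). Ligand charge sum = -4.
With Ta in oxidation state +5, the complex ion is [Ta...]^1+.
Charge balance with perchlorate (-1) requires 1 complex ion per 1 perchlorate.

[Ta(C2O4)FI(NH3)2]ClO4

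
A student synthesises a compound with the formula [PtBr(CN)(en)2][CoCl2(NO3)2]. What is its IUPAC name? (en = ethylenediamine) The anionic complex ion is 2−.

bromocyanobis(ethylenediamine)platinum(IV) dichlorodinitratocobaltate(II)

Both ions are complex: the cation is named first with the plain metal name, the anion second with the -ate form; each ion's ligands are alphabetised independently.
The complex anion is given as 2−; its ligand charges sum to -4, so Co = +2.
A 1:1 salt means the cation carries the equal and opposite charge, 2+.
Cation: ligand charges sum to -2; for the ion to be 2+, Pt = +4.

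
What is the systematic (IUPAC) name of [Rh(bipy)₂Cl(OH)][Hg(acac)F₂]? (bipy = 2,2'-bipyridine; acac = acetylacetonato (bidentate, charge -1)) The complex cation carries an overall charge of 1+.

bis(2,2'-bipyridine)chlorohydroxorhodium(III) (acetylacetonato)difluoromercurate(II)

The complex cation is given as 1+; its ligand charges sum to -2, so Rh = +3.
A 1:1 salt means the anion carries the equal and opposite charge, 1−.
Anion: ligand charges sum to -3; for the ion to be 1−, Hg = +2.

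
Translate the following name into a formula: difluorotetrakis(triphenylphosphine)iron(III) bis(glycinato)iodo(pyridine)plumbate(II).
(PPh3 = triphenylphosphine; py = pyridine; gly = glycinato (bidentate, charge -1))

[FeF2(PPh3)4][Pb(gly)2I(py)]

Cation [Fe…]: ligand charges -2, Fe(III) ⇒ ion charge 1+.
Anion [Pb…]: ligand charges -3, Pb(II) ⇒ ion charge 1−.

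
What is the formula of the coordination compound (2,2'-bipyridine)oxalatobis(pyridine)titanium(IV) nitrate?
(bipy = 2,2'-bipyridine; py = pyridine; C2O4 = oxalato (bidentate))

[Ti(bipy)(C2O4)(py)2](NO3)2

Ligands: 1 2,2'-bipyridine (bipy, neutral), 2 pyridine (py, neutral), 1 oxalato (C2O4, -2). Ligand charge sum = -2.
Charge balance with nitrate (-1) requires 1 complex ion per 2 nitrate.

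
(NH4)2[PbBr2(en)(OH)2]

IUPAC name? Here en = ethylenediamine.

The 2 ammonium counter-ions carry a total charge of +2, so each complex ion is 2−.
Ligand charges: 2×bromo (-1 each), 2×hydroxo (-1 each), 1×ethylenediamine (neutral); total -4. So Pb + (-4) = 2−, giving Pb = +2.
Ligands are named alphabetically: bromo before ethylenediamine before hydroxo.
The complex ion is anionic, so lead takes the -ate form plumbate(II).

ammonium dibromo(ethylenediamine)dihydroxoplumbate(II)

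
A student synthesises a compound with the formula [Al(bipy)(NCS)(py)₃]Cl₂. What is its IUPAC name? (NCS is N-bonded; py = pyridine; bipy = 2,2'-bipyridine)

(2,2'-bipyridine)isothiocyanatotris(pyridine)aluminium(III) chloride

The 2 chloride counter-ions carry a total charge of -2, so each complex ion is 2+.
Ligand charges: 1×isothiocyanato (-1 each), 3×pyridine (neutral), 1×2,2'-bipyridine (neutral); total -1. So Al + (-1) = 2+, giving Al = +3.
Ligands are named alphabetically: bipyridine before isothiocyanato before pyridine.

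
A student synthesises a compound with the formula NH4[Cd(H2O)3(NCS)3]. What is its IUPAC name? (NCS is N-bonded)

ammonium triaquatriisothiocyanatocadmate(II)

The 1 ammonium counter-ion carries a total charge of +1, so each complex ion is 1−.
Ligand charges: 3×isothiocyanato (-1 each), 3×aqua (neutral); total -3. So Cd + (-3) = 1−, giving Cd = +2.
Ligands are named alphabetically: aqua before isothiocyanato.
The complex ion is anionic, so cadmium takes the -ate form cadmate(II).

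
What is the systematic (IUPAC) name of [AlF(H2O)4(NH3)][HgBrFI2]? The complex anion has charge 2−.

amminetetraaquafluoroaluminium(III) bromofluorodiiodomercurate(II)

The complex anion is given as 2−; its ligand charges sum to -4, so Hg = +2.
A 1:1 salt means the cation carries the equal and opposite charge, 2+.
Cation: ligand charges sum to -1; for the ion to be 2+, Al = +3.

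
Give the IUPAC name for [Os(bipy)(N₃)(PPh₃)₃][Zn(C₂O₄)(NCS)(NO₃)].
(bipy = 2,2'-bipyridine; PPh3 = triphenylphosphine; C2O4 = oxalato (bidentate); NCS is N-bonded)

azido(2,2'-bipyridine)tris(triphenylphosphine)osmium(III) isothiocyanatonitratooxalatozincate(II)

Both ions are complex: the cation is named first with the plain metal name, the anion second with the -ate form; each ion's ligands are alphabetised independently.
Zinc is always +2 in its complexes; the anion's ligand charges sum to -4, so the complex anion is 2−.
A 1:1 salt means the cation carries the equal and opposite charge, 2+.
Cation: ligand charges sum to -1; for the ion to be 2+, Os = +3.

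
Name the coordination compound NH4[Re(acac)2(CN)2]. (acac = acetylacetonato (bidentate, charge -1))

ammonium bis(acetylacetonato)dicyanorhenate(III)

The 1 ammonium counter-ion carries a total charge of +1, so each complex ion is 1−.
Ligand charges: 2×acetylacetonato (-1 each), 2×cyano (-1 each); total -4. So Re + (-4) = 1−, giving Re = +3.
Ligands are named alphabetically: acetylacetonato before cyano.
The complex ion is anionic, so rhenium takes the -ate form rhenate(III).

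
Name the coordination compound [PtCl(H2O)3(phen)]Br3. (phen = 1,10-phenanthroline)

The 3 bromide counter-ions carry a total charge of -3, so each complex ion is 3+.
Ligand charges: 3×aqua (neutral), 1×1,10-phenanthroline (neutral), 1×chloro (-1 each); total -1. So Pt + (-1) = 3+, giving Pt = +4.
Ligands are named alphabetically: aqua before chloro before phenanthroline.

triaquachloro(1,10-phenanthroline)platinum(IV) bromide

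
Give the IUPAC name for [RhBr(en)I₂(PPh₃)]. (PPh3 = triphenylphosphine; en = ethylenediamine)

bromo(ethylenediamine)diiodo(triphenylphosphine)rhodium(III)

There is no counter-ion, so the complex is neutral overall.
Ligand charges: 1×bromo (-1 each), 1×triphenylphosphine (neutral), 1×ethylenediamine (neutral), 2×iodo (-1 each); total -3. So Rh + (-3) = 0, giving Rh = +3.
Ligands are named alphabetically: bromo before ethylenediamine before iodo before triphenylphosphine.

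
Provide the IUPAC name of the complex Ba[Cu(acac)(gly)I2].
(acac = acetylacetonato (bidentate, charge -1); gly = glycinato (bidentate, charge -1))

The 1 barium counter-ion carries a total charge of +2, so each complex ion is 2−.
Ligand charges: 1×acetylacetonato (-1 each), 1×glycinato (-1 each), 2×iodo (-1 each); total -4. So Cu + (-4) = 2−, giving Cu = +2.
Ligands are named alphabetically: acetylacetonato before glycinato before iodo.
The complex ion is anionic, so copper takes the -ate form cuprate(II).

barium (acetylacetonato)(glycinato)diiodocuprate(II)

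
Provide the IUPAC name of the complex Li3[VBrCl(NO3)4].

lithium bromochlorotetranitratovanadate(III)

The 3 lithium counter-ions carry a total charge of +3, so each complex ion is 3−.
Ligand charges: 1×chloro (-1 each), 4×nitrato (-1 each), 1×bromo (-1 each); total -6. So V + (-6) = 3−, giving V = +3.
Ligands are named alphabetically: bromo before chloro before nitrato.
The complex ion is anionic, so vanadium takes the -ate form vanadate(III).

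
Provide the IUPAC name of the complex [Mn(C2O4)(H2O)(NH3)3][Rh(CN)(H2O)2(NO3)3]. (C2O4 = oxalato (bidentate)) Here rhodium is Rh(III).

triammineaquaoxalatomanganese(III) diaquacyanotrinitratorhodate(III)

Rh is given as +3; the anion's ligand charges sum to -4, so the complex anion is 1−.
A 1:1 salt means the cation carries the equal and opposite charge, 1+.
Cation: ligand charges sum to -2; for the ion to be 1+, Mn = +3.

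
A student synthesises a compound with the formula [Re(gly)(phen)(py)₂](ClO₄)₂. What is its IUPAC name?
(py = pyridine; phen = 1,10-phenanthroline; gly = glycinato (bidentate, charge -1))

(glycinato)(1,10-phenanthroline)bis(pyridine)rhenium(III) perchlorate

The 2 perchlorate counter-ions carry a total charge of -2, so each complex ion is 2+.
Ligand charges: 2×pyridine (neutral), 1×1,10-phenanthroline (neutral), 1×glycinato (-1 each); total -1. So Re + (-1) = 2+, giving Re = +3.
Ligands are named alphabetically: glycinato before phenanthroline before pyridine.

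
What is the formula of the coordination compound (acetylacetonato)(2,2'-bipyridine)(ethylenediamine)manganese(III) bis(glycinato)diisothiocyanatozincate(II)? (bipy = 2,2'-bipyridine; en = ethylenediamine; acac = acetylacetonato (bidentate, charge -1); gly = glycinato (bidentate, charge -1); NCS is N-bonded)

[Mn(acac)(bipy)(en)][Zn(gly)2(NCS)2]

Cation [Mn…]: ligand charges -1, Mn(III) ⇒ ion charge 2+.
Anion [Zn…]: ligand charges -4, Zn(II) ⇒ ion charge 2−.
One 2+ cation balances one 2− anion.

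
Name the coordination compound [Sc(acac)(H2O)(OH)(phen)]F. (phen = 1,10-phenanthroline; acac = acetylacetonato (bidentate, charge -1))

The 1 fluoride counter-ion carries a total charge of -1, so each complex ion is 1+.
Ligand charges: 1×1,10-phenanthroline (neutral), 1×aqua (neutral), 1×acetylacetonato (-1 each), 1×hydroxo (-1 each); total -2. So Sc + (-2) = 1+, giving Sc = +3.
Ligands are named alphabetically: acetylacetonato before aqua before hydroxo before phenanthroline.

(acetylacetonato)aquahydroxo(1,10-phenanthroline)scandium(III) fluoride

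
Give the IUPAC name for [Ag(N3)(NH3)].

ammineazidosilver(I)

There is no counter-ion, so the complex is neutral overall.
Ligand charges: 1×azido (-1 each), 1×ammine (neutral); total -1. So Ag + (-1) = 0, giving Ag = +1.
Ligands are named alphabetically: ammine before azido.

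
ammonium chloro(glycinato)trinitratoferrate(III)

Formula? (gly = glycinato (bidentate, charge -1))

Ligands: 3 nitrato (NO3, -1), 1 chloro (Cl, -1), 1 glycinato (gly, -1). Ligand charge sum = -5.
With Fe in oxidation state +3, the complex ion is [Fe...]^2−.
Charge balance with ammonium (+1) requires 1 complex ion per 2 ammonium.

(NH4)2[FeCl(gly)(NO3)3]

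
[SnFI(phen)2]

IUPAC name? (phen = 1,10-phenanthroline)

There is no counter-ion, so the complex is neutral overall.
Ligand charges: 2×1,10-phenanthroline (neutral), 1×iodo (-1 each), 1×fluoro (-1 each); total -2. So Sn + (-2) = 0, giving Sn = +2.
Ligands are named alphabetically: fluoro before iodo before phenanthroline.

fluoroiodobis(1,10-phenanthroline)tin(II)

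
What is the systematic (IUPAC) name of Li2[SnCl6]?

The 2 lithium counter-ions carry a total charge of +2, so each complex ion is 2−.
Ligand charges: 6×chloro (-1 each); total -6. So Sn + (-6) = 2−, giving Sn = +4.
The complex ion is anionic, so tin takes the -ate form stannate(IV).

lithium hexachlorostannate(IV)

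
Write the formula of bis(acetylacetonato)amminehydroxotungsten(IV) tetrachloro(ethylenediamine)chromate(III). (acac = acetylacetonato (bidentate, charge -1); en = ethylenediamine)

Cation [W…]: ligand charges -3, W(IV) ⇒ ion charge 1+.
Anion [Cr…]: ligand charges -4, Cr(III) ⇒ ion charge 1−.

[W(acac)2(NH3)(OH)][CrCl4(en)]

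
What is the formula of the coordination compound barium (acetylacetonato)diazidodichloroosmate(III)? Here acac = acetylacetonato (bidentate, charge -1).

Ligands: 1 acetylacetonato (acac, -1), 2 azido (N3, -1), 2 chloro (Cl, -1). Ligand charge sum = -5.
Charge balance with barium (+2) requires 1 complex ion per 1 barium.

Ba[Os(acac)Cl2(N3)2]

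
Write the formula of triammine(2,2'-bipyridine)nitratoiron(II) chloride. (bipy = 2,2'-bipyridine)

Ligands: 3 ammine (NH3, neutral), 1 nitrato (NO3, -1), 1 2,2'-bipyridine (bipy, neutral). Ligand charge sum = -1.
Charge balance with chloride (-1) requires 1 complex ion per 1 chloride.

[Fe(bipy)(NH3)3(NO3)]Cl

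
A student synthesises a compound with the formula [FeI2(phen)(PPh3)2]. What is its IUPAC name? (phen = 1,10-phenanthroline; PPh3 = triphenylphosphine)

diiodo(1,10-phenanthroline)bis(triphenylphosphine)iron(II)

There is no counter-ion, so the complex is neutral overall.
Ligand charges: 1×1,10-phenanthroline (neutral), 2×iodo (-1 each), 2×triphenylphosphine (neutral); total -2. So Fe + (-2) = 0, giving Fe = +2.
Ligands are named alphabetically: iodo before phenanthroline before triphenylphosphine.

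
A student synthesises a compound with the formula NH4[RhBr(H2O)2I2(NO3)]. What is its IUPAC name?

ammonium diaquabromodiiodonitratorhodate(III)

The 1 ammonium counter-ion carries a total charge of +1, so each complex ion is 1−.
Ligand charges: 2×aqua (neutral), 2×iodo (-1 each), 1×nitrato (-1 each), 1×bromo (-1 each); total -4. So Rh + (-4) = 1−, giving Rh = +3.
Ligands are named alphabetically: aqua before bromo before iodo before nitrato.
The complex ion is anionic, so rhodium takes the -ate form rhodate(III).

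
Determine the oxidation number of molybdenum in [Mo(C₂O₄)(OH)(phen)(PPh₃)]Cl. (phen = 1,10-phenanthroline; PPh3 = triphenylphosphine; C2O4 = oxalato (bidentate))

1 chloride outside the brackets (-1 each) → the complex ion is 1+.
Ligand charges: 1×OH = -1; 1×phen neutral; 1×PPh3 neutral; 1×C2O4 = -2; sum -3.
Mo + (-3) = 1+ ⇒ Mo is +4.

+4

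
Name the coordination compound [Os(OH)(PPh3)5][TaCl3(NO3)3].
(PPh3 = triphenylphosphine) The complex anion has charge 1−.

The complex anion is given as 1−; its ligand charges sum to -6, so Ta = +5.
A 1:1 salt means the cation carries the equal and opposite charge, 1+.
Cation: ligand charges sum to -1; for the ion to be 1+, Os = +2.

hydroxopentakis(triphenylphosphine)osmium(II) trichlorotrinitratotantalate(V)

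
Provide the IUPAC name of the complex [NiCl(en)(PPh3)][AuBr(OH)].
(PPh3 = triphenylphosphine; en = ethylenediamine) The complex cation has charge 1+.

Both ions are complex: the cation is named first with the plain metal name, the anion second with the -ate form; each ion's ligands are alphabetised independently.
The complex cation is given as 1+; its ligand charges sum to -1, so Ni = +2.
A 1:1 salt means the anion carries the equal and opposite charge, 1−.
Anion: ligand charges sum to -2; for the ion to be 1−, Au = +1.

chloro(ethylenediamine)(triphenylphosphine)nickel(II) bromohydroxoaurate(I)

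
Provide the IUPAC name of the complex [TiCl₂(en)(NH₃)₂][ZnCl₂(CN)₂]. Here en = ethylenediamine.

diamminedichloro(ethylenediamine)titanium(IV) dichlorodicyanozincate(II)

Zinc is always +2 in its complexes; the anion's ligand charges sum to -4, so the complex anion is 2−.
A 1:1 salt means the cation carries the equal and opposite charge, 2+.
Cation: ligand charges sum to -2; for the ion to be 2+, Ti = +4.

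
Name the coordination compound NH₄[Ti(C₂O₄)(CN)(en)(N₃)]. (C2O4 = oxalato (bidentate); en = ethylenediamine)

ammonium azidocyano(ethylenediamine)oxalatotitanate(III)

The 1 ammonium counter-ion carries a total charge of +1, so each complex ion is 1−.
Ligand charges: 1×azido (-1 each), 1×cyano (-1 each), 1×oxalato (-2 each), 1×ethylenediamine (neutral); total -4. So Ti + (-4) = 1−, giving Ti = +3.
Ligands are named alphabetically: azido before cyano before ethylenediamine before oxalato.
The complex ion is anionic, so titanium takes the -ate form titanate(III).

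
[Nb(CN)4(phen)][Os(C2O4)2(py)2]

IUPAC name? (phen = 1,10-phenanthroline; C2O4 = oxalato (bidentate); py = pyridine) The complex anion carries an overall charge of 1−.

The complex anion is given as 1−; its ligand charges sum to -4, so Os = +3.
A 1:1 salt means the cation carries the equal and opposite charge, 1+.
Cation: ligand charges sum to -4; for the ion to be 1+, Nb = +5.

tetracyano(1,10-phenanthroline)niobium(V) dioxalatobis(pyridine)osmate(III)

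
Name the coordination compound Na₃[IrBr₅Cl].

sodium pentabromochloroiridate(III)

The 3 sodium counter-ions carry a total charge of +3, so each complex ion is 3−.
Ligand charges: 1×chloro (-1 each), 5×bromo (-1 each); total -6. So Ir + (-6) = 3−, giving Ir = +3.
The complex ion is anionic, so iridium takes the -ate form iridate(III).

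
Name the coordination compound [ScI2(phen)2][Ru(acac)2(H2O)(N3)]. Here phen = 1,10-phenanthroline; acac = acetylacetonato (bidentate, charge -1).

Both ions are complex: the cation is named first with the plain metal name, the anion second with the -ate form; each ion's ligands are alphabetised independently.
Scandium is always +3 in its complexes; the cation's ligand charges sum to -2, so the complex cation is 1+.
A 1:1 salt means the anion carries the equal and opposite charge, 1−.
Anion: ligand charges sum to -3; for the ion to be 1−, Ru = +2.

diiodobis(1,10-phenanthroline)scandium(III) bis(acetylacetonato)aquaazidoruthenate(II)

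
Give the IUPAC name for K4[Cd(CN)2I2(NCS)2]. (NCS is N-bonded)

The 4 potassium counter-ions carry a total charge of +4, so each complex ion is 4−.
Ligand charges: 2×isothiocyanato (-1 each), 2×iodo (-1 each), 2×cyano (-1 each); total -6. So Cd + (-6) = 4−, giving Cd = +2.
Ligands are named alphabetically: cyano before iodo before isothiocyanato.
The complex ion is anionic, so cadmium takes the -ate form cadmate(II).

potassium dicyanodiiododiisothiocyanatocadmate(II)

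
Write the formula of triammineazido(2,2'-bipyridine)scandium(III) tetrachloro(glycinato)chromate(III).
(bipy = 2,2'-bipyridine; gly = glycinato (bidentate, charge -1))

Cation [Sc…]: ligand charges -1, Sc(III) ⇒ ion charge 2+.
Anion [Cr…]: ligand charges -5, Cr(III) ⇒ ion charge 2−.

[Sc(bipy)(N3)(NH3)3][CrCl4(gly)]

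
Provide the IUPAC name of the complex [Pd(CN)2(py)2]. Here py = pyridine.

dicyanobis(pyridine)palladium(II)

There is no counter-ion, so the complex is neutral overall.
Ligand charges: 2×cyano (-1 each), 2×pyridine (neutral); total -2. So Pd + (-2) = 0, giving Pd = +2.
Ligands are named alphabetically: cyano before pyridine.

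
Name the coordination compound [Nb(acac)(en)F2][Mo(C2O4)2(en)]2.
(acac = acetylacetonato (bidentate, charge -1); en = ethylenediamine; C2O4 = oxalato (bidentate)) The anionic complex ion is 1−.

(acetylacetonato)(ethylenediamine)difluoroniobium(V) (ethylenediamine)dioxalatomolybdate(III)

Both ions are complex: the cation is named first with the plain metal name, the anion second with the -ate form; each ion's ligands are alphabetised independently.
The complex anion is given as 1−; its ligand charges sum to -4, so Mo = +3.
With 2 anions per cation, the cation must be 2×1 = 2+.
Cation: ligand charges sum to -3; for the ion to be 2+, Nb = +5.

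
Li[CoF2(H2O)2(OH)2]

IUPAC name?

The 1 lithium counter-ion carries a total charge of +1, so each complex ion is 1−.
Ligand charges: 2×hydroxo (-1 each), 2×aqua (neutral), 2×fluoro (-1 each); total -4. So Co + (-4) = 1−, giving Co = +3.
Ligands are named alphabetically: aqua before fluoro before hydroxo.
The complex ion is anionic, so cobalt takes the -ate form cobaltate(III).

lithium diaquadifluorodihydroxocobaltate(III)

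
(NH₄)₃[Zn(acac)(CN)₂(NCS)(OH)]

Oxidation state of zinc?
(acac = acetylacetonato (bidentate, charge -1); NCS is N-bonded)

+2

3 ammonium outside the brackets (+1 each) → the complex ion is 3−.
Ligand charges: 1×acac = -1; 2×CN = -2; 1×NCS = -1; 1×OH = -1; sum -5.
Zn + (-5) = 3− ⇒ Zn is +2.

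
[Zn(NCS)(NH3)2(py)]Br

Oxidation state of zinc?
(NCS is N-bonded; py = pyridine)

+2

1 bromide outside the brackets (-1 each) → the complex ion is 1+.
Ligand charges: 2×NH3 neutral; 1×NCS = -1; 1×py neutral; sum -1.
Zn + (-1) = 1+ ⇒ Zn is +2.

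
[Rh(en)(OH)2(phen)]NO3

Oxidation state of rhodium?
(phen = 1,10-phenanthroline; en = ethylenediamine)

1 nitrate outside the brackets (-1 each) → the complex ion is 1+.
Ligand charges: 1×phen neutral; 1×en neutral; 2×OH = -2; sum -2.
Rh + (-2) = 1+ ⇒ Rh is +3.

+3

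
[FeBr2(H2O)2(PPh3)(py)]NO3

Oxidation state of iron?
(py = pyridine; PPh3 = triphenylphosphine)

+3

1 nitrate outside the brackets (-1 each) → the complex ion is 1+.
Ligand charges: 2×Br = -2; 2×H2O neutral; 1×py neutral; 1×PPh3 neutral; sum -2.
Fe + (-2) = 1+ ⇒ Fe is +3.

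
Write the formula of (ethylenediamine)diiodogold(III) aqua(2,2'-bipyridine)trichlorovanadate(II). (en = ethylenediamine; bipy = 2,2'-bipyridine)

Cation [Au…]: ligand charges -2, Au(III) ⇒ ion charge 1+.
Anion [V…]: ligand charges -3, V(II) ⇒ ion charge 1−.

[Au(en)I2][V(bipy)Cl3(H2O)]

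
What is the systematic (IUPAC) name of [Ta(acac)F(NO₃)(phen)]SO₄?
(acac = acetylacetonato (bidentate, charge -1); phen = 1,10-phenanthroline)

(acetylacetonato)fluoronitrato(1,10-phenanthroline)tantalum(V) sulfate

The 1 sulfate counter-ion carries a total charge of -2, so each complex ion is 2+.
Ligand charges: 1×nitrato (-1 each), 1×acetylacetonato (-1 each), 1×1,10-phenanthroline (neutral), 1×fluoro (-1 each); total -3. So Ta + (-3) = 2+, giving Ta = +5.
Ligands are named alphabetically: acetylacetonato before fluoro before nitrato before phenanthroline.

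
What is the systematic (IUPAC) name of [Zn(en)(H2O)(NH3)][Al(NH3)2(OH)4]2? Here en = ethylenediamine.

Both ions are complex: the cation is named first with the plain metal name, the anion second with the -ate form; each ion's ligands are alphabetised independently.
Aluminium is always +3 in its complexes; the anion's ligand charges sum to -4, so the complex anion is 1−.
With 2 anions per cation, the cation must be 2×1 = 2+.
Cation: ligand charges sum to 0; for the ion to be 2+, Zn = +2.

ammineaqua(ethylenediamine)zinc(II) diamminetetrahydroxoaluminate(III)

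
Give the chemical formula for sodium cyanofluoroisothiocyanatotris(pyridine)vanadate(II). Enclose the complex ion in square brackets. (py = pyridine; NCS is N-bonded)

Ligands: 3 pyridine (py, neutral), 1 fluoro (F, -1), 1 cyano (CN, -1), 1 isothiocyanato (NCS, -1). Ligand charge sum = -3.
With V in oxidation state +2, the complex ion is [V...]^1−.
Charge balance with sodium (+1) requires 1 complex ion per 1 sodium.

Na[V(CN)F(NCS)(py)3]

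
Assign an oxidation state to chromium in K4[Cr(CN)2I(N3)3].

4 potassium outside the brackets (+1 each) → the complex ion is 4−.
Ligand charges: 2×CN = -2; 3×N3 = -3; 1×I = -1; sum -6.
Cr + (-6) = 4− ⇒ Cr is +2.

+2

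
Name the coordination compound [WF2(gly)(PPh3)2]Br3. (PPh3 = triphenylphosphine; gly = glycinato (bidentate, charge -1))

difluoro(glycinato)bis(triphenylphosphine)tungsten(VI) bromide

The 3 bromide counter-ions carry a total charge of -3, so each complex ion is 3+.
Ligand charges: 2×fluoro (-1 each), 2×triphenylphosphine (neutral), 1×glycinato (-1 each); total -3. So W + (-3) = 3+, giving W = +6.
Ligands are named alphabetically: fluoro before glycinato before triphenylphosphine.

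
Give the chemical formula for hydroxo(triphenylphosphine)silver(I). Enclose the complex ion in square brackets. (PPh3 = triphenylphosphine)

Ligands: 1 triphenylphosphine (PPh3, neutral), 1 hydroxo (OH, -1). Ligand charge sum = -1.
With Ag in oxidation state +1, the complex ion is [Ag...].

[Ag(OH)(PPh3)]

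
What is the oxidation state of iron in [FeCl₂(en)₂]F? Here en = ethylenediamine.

1 fluoride outside the brackets (-1 each) → the complex ion is 1+.
Ligand charges: 2×en neutral; 2×Cl = -2; sum -2.
Fe + (-2) = 1+ ⇒ Fe is +3.

+3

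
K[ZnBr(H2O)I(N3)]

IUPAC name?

potassium aquaazidobromoiodozincate(II)

The 1 potassium counter-ion carries a total charge of +1, so each complex ion is 1−.
Ligand charges: 1×iodo (-1 each), 1×azido (-1 each), 1×aqua (neutral), 1×bromo (-1 each); total -3. So Zn + (-3) = 1−, giving Zn = +2.
Ligands are named alphabetically: aqua before azido before bromo before iodo.
The complex ion is anionic, so zinc takes the -ate form zincate(II).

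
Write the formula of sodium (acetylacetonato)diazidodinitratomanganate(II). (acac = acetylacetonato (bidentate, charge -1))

Na3[Mn(acac)(N3)2(NO3)2]

Ligands: 2 nitrato (NO3, -1), 2 azido (N3, -1), 1 acetylacetonato (acac, -1). Ligand charge sum = -5.
With Mn in oxidation state +2, the complex ion is [Mn...]^3−.
Charge balance with sodium (+1) requires 1 complex ion per 3 sodium.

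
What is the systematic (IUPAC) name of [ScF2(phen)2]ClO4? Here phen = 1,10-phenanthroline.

The 1 perchlorate counter-ion carries a total charge of -1, so each complex ion is 1+.
Ligand charges: 2×1,10-phenanthroline (neutral), 2×fluoro (-1 each); total -2. So Sc + (-2) = 1+, giving Sc = +3.
Ligands are named alphabetically: fluoro before phenanthroline.

difluorobis(1,10-phenanthroline)scandium(III) perchlorate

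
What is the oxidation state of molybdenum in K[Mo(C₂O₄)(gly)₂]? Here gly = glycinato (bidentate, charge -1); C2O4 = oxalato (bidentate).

1 potassium outside the brackets (+1 each) → the complex ion is 1−.
Ligand charges: 2×gly = -2; 1×C2O4 = -2; sum -4.
Mo + (-4) = 1− ⇒ Mo is +3.

+3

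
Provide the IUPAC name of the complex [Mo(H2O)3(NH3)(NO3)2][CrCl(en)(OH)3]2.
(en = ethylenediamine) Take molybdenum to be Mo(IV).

amminetriaquadinitratomolybdenum(IV) chloro(ethylenediamine)trihydroxochromate(III)

Both ions are complex: the cation is named first with the plain metal name, the anion second with the -ate form; each ion's ligands are alphabetised independently.
Mo is given as +4; the cation's ligand charges sum to -2, so the complex cation is 2+.
With 2 anions per cation, each anion must be 2/2 = 1−.
Anion: ligand charges sum to -4; for the ion to be 1−, Cr = +3.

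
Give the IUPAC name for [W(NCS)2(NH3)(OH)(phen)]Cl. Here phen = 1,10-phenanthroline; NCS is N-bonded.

The 1 chloride counter-ion carries a total charge of -1, so each complex ion is 1+.
Ligand charges: 1×ammine (neutral), 1×1,10-phenanthroline (neutral), 2×isothiocyanato (-1 each), 1×hydroxo (-1 each); total -3. So W + (-3) = 1+, giving W = +4.
Ligands are named alphabetically: ammine before hydroxo before isothiocyanato before phenanthroline.

amminehydroxodiisothiocyanato(1,10-phenanthroline)tungsten(IV) chloride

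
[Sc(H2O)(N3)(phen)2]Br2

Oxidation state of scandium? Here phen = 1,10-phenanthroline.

2 bromide outside the brackets (-1 each) → the complex ion is 2+.
Ligand charges: 1×H2O neutral; 2×phen neutral; 1×N3 = -1; sum -1.
Sc + (-1) = 2+ ⇒ Sc is +3.

+3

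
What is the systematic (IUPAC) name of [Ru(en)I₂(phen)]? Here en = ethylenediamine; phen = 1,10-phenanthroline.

(ethylenediamine)diiodo(1,10-phenanthroline)ruthenium(II)

There is no counter-ion, so the complex is neutral overall.
Ligand charges: 1×ethylenediamine (neutral), 1×1,10-phenanthroline (neutral), 2×iodo (-1 each); total -2. So Ru + (-2) = 0, giving Ru = +2.
Ligands are named alphabetically: ethylenediamine before iodo before phenanthroline.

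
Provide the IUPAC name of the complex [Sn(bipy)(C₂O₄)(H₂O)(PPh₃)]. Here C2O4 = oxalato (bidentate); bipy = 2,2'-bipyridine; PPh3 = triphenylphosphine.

There is no counter-ion, so the complex is neutral overall.
Ligand charges: 1×oxalato (-2 each), 1×2,2'-bipyridine (neutral), 1×triphenylphosphine (neutral), 1×aqua (neutral); total -2. So Sn + (-2) = 0, giving Sn = +2.
Ligands are named alphabetically: aqua before bipyridine before oxalato before triphenylphosphine.

aqua(2,2'-bipyridine)oxalato(triphenylphosphine)tin(II)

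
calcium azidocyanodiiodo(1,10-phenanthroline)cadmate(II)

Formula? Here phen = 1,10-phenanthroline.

Ligands: 1 azido (N3, -1), 1 1,10-phenanthroline (phen, neutral), 2 iodo (I, -1), 1 cyano (CN, -1). Ligand charge sum = -4.
With Cd in oxidation state +2, the complex ion is [Cd...]^2−.
Charge balance with calcium (+2) requires 1 complex ion per 1 calcium.

Ca[Cd(CN)I2(N3)(phen)]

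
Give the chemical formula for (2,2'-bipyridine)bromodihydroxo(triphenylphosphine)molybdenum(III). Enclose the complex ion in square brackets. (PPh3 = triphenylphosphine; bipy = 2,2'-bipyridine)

Ligands: 1 bromo (Br, -1), 1 triphenylphosphine (PPh3, neutral), 2 hydroxo (OH, -1), 1 2,2'-bipyridine (bipy, neutral). Ligand charge sum = -3.
With Mo in oxidation state +3, the complex ion is [Mo...].

[Mo(bipy)Br(OH)2(PPh3)]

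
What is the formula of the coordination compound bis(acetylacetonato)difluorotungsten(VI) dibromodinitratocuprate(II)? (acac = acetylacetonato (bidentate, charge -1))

[W(acac)2F2][CuBr2(NO3)2]

Cation [W…]: ligand charges -4, W(VI) ⇒ ion charge 2+.
Anion [Cu…]: ligand charges -4, Cu(II) ⇒ ion charge 2−.
One 2+ cation balances one 2− anion.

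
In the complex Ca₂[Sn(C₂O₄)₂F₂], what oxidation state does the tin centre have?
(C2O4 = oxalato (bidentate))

2 calcium outside the brackets (+2 each) → the complex ion is 4−.
Ligand charges: 2×C2O4 = -4; 2×F = -2; sum -6.
Sn + (-6) = 4− ⇒ Sn is +2.

+2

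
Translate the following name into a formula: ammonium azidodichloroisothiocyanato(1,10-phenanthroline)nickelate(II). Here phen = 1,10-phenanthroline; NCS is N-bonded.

Ligands: 1 1,10-phenanthroline (phen, neutral), 1 isothiocyanato (NCS, -1), 2 chloro (Cl, -1), 1 azido (N3, -1). Ligand charge sum = -4.
Charge balance with ammonium (+1) requires 1 complex ion per 2 ammonium.

(NH4)2[NiCl2(N3)(NCS)(phen)]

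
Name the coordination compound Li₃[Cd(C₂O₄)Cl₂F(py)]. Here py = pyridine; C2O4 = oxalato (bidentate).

The 3 lithium counter-ions carry a total charge of +3, so each complex ion is 3−.
Ligand charges: 2×chloro (-1 each), 1×pyridine (neutral), 1×fluoro (-1 each), 1×oxalato (-2 each); total -5. So Cd + (-5) = 3−, giving Cd = +2.
Ligands are named alphabetically: chloro before fluoro before oxalato before pyridine.
The complex ion is anionic, so cadmium takes the -ate form cadmate(II).

lithium dichlorofluorooxalato(pyridine)cadmate(II)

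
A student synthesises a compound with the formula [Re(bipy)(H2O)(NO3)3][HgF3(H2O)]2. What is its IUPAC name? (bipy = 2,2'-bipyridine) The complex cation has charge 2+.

Both ions are complex: the cation is named first with the plain metal name, the anion second with the -ate form; each ion's ligands are alphabetised independently.
The complex cation is given as 2+; its ligand charges sum to -3, so Re = +5.
With 2 anions per cation, each anion must be 2/2 = 1−.
Anion: ligand charges sum to -3; for the ion to be 1−, Hg = +2.

aqua(2,2'-bipyridine)trinitratorhenium(V) aquatrifluoromercurate(II)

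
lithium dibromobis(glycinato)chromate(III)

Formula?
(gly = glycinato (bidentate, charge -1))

Ligands: 2 bromo (Br, -1), 2 glycinato (gly, -1). Ligand charge sum = -4.
Charge balance with lithium (+1) requires 1 complex ion per 1 lithium.

Li[CrBr2(gly)2]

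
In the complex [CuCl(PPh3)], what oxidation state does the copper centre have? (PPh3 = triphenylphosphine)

+1

No counter-ion: the bracketed complex is neutral.
Ligand charges: 1×PPh3 neutral; 1×Cl = -1; sum -1.
Cu + (-1) = 0 ⇒ Cu is +1.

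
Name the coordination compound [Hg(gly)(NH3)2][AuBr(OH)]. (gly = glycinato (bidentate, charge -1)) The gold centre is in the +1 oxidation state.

diammine(glycinato)mercury(II) bromohydroxoaurate(I)

Both ions are complex: the cation is named first with the plain metal name, the anion second with the -ate form; each ion's ligands are alphabetised independently.
Au is given as +1; the anion's ligand charges sum to -2, so the complex anion is 1−.
A 1:1 salt means the cation carries the equal and opposite charge, 1+.
Cation: ligand charges sum to -1; for the ion to be 1+, Hg = +2.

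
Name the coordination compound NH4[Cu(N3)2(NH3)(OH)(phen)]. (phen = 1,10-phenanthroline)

ammonium amminediazidohydroxo(1,10-phenanthroline)cuprate(II)

The 1 ammonium counter-ion carries a total charge of +1, so each complex ion is 1−.
Ligand charges: 2×azido (-1 each), 1×hydroxo (-1 each), 1×ammine (neutral), 1×1,10-phenanthroline (neutral); total -3. So Cu + (-3) = 1−, giving Cu = +2.
Ligands are named alphabetically: ammine before azido before hydroxo before phenanthroline.
The complex ion is anionic, so copper takes the -ate form cuprate(II).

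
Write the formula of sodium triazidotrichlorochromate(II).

Na4[CrCl3(N3)3]

Ligands: 3 chloro (Cl, -1), 3 azido (N3, -1). Ligand charge sum = -6.
With Cr in oxidation state +2, the complex ion is [Cr...]^4−.
Charge balance with sodium (+1) requires 1 complex ion per 4 sodium.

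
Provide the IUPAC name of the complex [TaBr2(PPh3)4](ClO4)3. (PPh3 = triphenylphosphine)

dibromotetrakis(triphenylphosphine)tantalum(V) perchlorate

The 3 perchlorate counter-ions carry a total charge of -3, so each complex ion is 3+.
Ligand charges: 4×triphenylphosphine (neutral), 2×bromo (-1 each); total -2. So Ta + (-2) = 3+, giving Ta = +5.
Ligands are named alphabetically: bromo before triphenylphosphine.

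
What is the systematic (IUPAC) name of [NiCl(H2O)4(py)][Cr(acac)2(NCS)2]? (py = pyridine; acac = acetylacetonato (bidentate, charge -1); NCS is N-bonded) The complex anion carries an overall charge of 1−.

Both ions are complex: the cation is named first with the plain metal name, the anion second with the -ate form; each ion's ligands are alphabetised independently.
The complex anion is given as 1−; its ligand charges sum to -4, so Cr = +3.
A 1:1 salt means the cation carries the equal and opposite charge, 1+.
Cation: ligand charges sum to -1; for the ion to be 1+, Ni = +2.

tetraaquachloro(pyridine)nickel(II) bis(acetylacetonato)diisothiocyanatochromate(III)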